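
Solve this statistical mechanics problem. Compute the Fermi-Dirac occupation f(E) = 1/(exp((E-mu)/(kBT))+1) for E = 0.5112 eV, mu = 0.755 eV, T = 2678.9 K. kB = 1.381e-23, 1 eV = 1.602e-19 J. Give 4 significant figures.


Step 1: (E - mu) = 0.5112 - 0.755 = -0.2438 eV
Step 2: Convert: (E-mu)*eV = -3.906e-20 J
Step 3: x = (E-mu)*eV/(kB*T) = -1.056
Step 4: f = 1/(exp(-1.056)+1) = 0.7419

0.7419


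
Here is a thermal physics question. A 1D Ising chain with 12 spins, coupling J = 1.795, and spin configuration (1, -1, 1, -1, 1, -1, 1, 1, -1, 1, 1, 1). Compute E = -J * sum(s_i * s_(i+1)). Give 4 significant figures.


Step 1: Nearest-neighbor products: -1, -1, -1, -1, -1, -1, 1, -1, -1, 1, 1
Step 2: Sum of products = -5
Step 3: E = -1.795 * -5 = 8.975

8.975


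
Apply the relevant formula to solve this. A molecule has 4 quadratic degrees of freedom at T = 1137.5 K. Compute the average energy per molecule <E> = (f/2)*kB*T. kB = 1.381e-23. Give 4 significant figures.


Step 1: f/2 = 4/2 = 2
Step 2: kB*T = 1.381e-23 * 1137.5 = 1.571e-20
Step 3: <E> = 2 * 1.571e-20 = 3.142e-20 J

3.142e-20


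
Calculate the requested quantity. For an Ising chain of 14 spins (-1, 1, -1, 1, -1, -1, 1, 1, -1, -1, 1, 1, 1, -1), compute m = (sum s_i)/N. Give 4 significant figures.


Step 1: Count up spins (+1): 7, down spins (-1): 7
Step 2: Total magnetization M = 7 - 7 = 0
Step 3: m = M/N = 0/14 = 0

0


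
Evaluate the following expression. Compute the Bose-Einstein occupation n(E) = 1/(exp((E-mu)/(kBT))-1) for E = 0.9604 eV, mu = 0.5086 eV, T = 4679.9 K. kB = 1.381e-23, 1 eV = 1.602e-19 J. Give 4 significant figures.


Step 1: (E - mu) = 0.4518 eV
Step 2: x = (E-mu)*eV/(kB*T) = 0.4518*1.602e-19/(1.381e-23*4679.9) = 1.12
Step 3: exp(x) = 3.065
Step 4: n = 1/(exp(x)-1) = 0.4844

0.4844


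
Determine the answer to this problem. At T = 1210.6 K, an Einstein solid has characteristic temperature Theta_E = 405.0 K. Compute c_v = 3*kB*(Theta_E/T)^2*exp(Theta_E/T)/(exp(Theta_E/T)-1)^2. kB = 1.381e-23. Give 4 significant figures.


Step 1: x = Theta_E/T = 405.0/1210.6 = 0.3345
Step 2: x^2 = 0.1119
Step 3: exp(x) = 1.397
Step 4: c_v = 3*1.381e-23*0.1119*1.397/(1.397-1)^2 = 4.105e-23

4.105e-23


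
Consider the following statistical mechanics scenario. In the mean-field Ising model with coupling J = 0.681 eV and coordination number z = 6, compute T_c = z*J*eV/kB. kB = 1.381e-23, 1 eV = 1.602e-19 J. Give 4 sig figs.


Step 1: z*J = 6*0.681 = 4.086 eV
Step 2: Convert to Joules: 4.086*1.602e-19 = 6.546e-19 J
Step 3: T_c = 6.546e-19 / 1.381e-23 = 4.74e+04 K

4.74e+04


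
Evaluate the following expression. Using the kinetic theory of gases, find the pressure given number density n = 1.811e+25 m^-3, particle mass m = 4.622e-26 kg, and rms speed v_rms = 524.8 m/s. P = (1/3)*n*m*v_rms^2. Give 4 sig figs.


Step 1: v_rms^2 = 524.8^2 = 2.754e+05
Step 2: n*m = 1.811e+25*4.622e-26 = 0.837
Step 3: P = (1/3)*0.837*2.754e+05 = 7.684e+04 Pa

7.684e+04


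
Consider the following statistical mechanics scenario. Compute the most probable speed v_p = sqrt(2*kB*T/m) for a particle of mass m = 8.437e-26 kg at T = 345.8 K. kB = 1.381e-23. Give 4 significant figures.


Step 1: Numerator = 2*kB*T = 2*1.381e-23*345.8 = 9.551e-21
Step 2: Ratio = 9.551e-21 / 8.437e-26 = 1.132e+05
Step 3: v_p = sqrt(1.132e+05) = 336.5 m/s

336.5


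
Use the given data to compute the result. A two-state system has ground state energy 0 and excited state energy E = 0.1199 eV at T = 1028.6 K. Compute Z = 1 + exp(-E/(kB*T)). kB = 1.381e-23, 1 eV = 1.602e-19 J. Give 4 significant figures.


Step 1: Compute beta*E = E*eV/(kB*T) = 0.1199*1.602e-19/(1.381e-23*1028.6) = 1.352
Step 2: exp(-beta*E) = exp(-1.352) = 0.2587
Step 3: Z = 1 + 0.2587 = 1.259

1.259


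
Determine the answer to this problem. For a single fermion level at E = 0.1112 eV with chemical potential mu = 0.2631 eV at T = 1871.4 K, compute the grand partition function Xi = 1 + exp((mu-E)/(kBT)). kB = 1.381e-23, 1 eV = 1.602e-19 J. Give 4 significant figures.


Step 1: (mu - E) = 0.2631 - 0.1112 = 0.1519 eV
Step 2: x = (mu-E)*eV/(kB*T) = 0.1519*1.602e-19/(1.381e-23*1871.4) = 0.9416
Step 3: exp(x) = 2.564
Step 4: Xi = 1 + 2.564 = 3.564

3.564


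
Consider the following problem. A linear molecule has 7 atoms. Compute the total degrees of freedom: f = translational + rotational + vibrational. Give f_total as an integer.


Step 1: Translational DOF = 3
Step 2: Rotational DOF (linear) = 2
Step 3: Vibrational DOF = 3*7 - 5 = 16
Step 4: Total = 3 + 2 + 16 = 21

21


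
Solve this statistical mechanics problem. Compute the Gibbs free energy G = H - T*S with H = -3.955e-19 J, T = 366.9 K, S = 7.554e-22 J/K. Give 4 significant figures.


Step 1: T*S = 366.9 * 7.554e-22 = 2.772e-19 J
Step 2: G = H - T*S = -3.955e-19 - 2.772e-19
Step 3: G = -6.727e-19 J

-6.727e-19


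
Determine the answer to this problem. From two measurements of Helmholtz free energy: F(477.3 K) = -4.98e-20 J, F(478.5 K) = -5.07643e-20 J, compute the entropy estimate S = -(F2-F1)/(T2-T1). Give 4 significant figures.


Step 1: dF = F2 - F1 = -5.07643e-20 - (-4.98e-20) = -9.643e-22 J
Step 2: dT = T2 - T1 = 478.5 - 477.3 = 1.2 K
Step 3: S = -dF/dT = -(-9.643e-22)/1.2 = 8.036e-22 J/K

8.036e-22


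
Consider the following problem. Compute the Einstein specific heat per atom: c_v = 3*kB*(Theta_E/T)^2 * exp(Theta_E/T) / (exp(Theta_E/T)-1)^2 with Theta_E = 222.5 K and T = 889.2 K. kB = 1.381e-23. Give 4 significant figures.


Step 1: x = Theta_E/T = 222.5/889.2 = 0.2502
Step 2: x^2 = 0.06261
Step 3: exp(x) = 1.284
Step 4: c_v = 3*1.381e-23*0.06261*1.284/(1.284-1)^2 = 4.121e-23

4.121e-23


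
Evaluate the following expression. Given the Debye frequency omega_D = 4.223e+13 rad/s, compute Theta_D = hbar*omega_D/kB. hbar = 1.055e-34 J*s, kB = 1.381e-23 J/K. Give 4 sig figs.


Step 1: hbar*omega_D = 1.055e-34 * 4.223e+13 = 4.455e-21 J
Step 2: Theta_D = 4.455e-21 / 1.381e-23
Step 3: Theta_D = 322.6 K

322.6


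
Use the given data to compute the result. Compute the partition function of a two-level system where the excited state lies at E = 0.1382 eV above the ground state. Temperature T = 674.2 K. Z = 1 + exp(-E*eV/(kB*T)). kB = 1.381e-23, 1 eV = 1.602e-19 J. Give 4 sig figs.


Step 1: Compute beta*E = E*eV/(kB*T) = 0.1382*1.602e-19/(1.381e-23*674.2) = 2.378
Step 2: exp(-beta*E) = exp(-2.378) = 0.09275
Step 3: Z = 1 + 0.09275 = 1.093

1.093


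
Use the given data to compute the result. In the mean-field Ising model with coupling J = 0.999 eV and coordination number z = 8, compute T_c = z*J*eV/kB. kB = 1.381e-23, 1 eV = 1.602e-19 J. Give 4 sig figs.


Step 1: z*J = 8*0.999 = 7.992 eV
Step 2: Convert to Joules: 7.992*1.602e-19 = 1.28e-18 J
Step 3: T_c = 1.28e-18 / 1.381e-23 = 9.271e+04 K

9.271e+04


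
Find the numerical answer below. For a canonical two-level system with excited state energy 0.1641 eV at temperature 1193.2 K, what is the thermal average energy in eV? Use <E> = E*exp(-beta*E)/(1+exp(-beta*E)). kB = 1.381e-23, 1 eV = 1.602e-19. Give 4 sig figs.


Step 1: beta*E = 0.1641*1.602e-19/(1.381e-23*1193.2) = 1.595
Step 2: exp(-beta*E) = 0.2028
Step 3: <E> = 0.1641*0.2028/(1+0.2028) = 0.02767 eV

0.02767


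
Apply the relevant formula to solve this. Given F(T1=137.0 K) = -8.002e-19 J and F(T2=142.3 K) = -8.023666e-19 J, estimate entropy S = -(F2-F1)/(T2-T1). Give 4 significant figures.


Step 1: dF = F2 - F1 = -8.023666e-19 - (-8.002e-19) = -2.1666e-21 J
Step 2: dT = T2 - T1 = 142.3 - 137.0 = 5.3 K
Step 3: S = -dF/dT = -(-2.1666e-21)/5.3 = 4.088e-22 J/K

4.088e-22


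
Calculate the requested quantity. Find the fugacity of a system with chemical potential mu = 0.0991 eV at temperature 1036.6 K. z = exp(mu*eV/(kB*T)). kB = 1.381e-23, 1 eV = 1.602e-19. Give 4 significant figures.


Step 1: Convert mu to Joules: 0.0991*1.602e-19 = 1.588e-20 J
Step 2: kB*T = 1.381e-23*1036.6 = 1.432e-20 J
Step 3: mu/(kB*T) = 1.109
Step 4: z = exp(1.109) = 3.031

3.031


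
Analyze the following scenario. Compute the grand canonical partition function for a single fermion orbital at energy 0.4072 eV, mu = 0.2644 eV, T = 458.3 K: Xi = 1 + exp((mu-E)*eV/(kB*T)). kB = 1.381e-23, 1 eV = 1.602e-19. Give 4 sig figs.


Step 1: (mu - E) = 0.2644 - 0.4072 = -0.1428 eV
Step 2: x = (mu-E)*eV/(kB*T) = -0.1428*1.602e-19/(1.381e-23*458.3) = -3.614
Step 3: exp(x) = 0.02693
Step 4: Xi = 1 + 0.02693 = 1.027

1.027


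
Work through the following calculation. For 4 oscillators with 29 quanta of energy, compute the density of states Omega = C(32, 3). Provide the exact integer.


Step 1: Use binomial coefficient C(32, 3)
Step 2: Numerator = 32! / 29!
Step 3: Denominator = 3!
Step 4: Omega = 4960

4960


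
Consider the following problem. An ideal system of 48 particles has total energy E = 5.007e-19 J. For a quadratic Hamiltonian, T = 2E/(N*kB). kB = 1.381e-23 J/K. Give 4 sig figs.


Step 1: Numerator = 2*E = 2*5.007e-19 = 1.001e-18 J
Step 2: Denominator = N*kB = 48*1.381e-23 = 6.629e-22
Step 3: T = 1.001e-18 / 6.629e-22 = 1511 K

1511


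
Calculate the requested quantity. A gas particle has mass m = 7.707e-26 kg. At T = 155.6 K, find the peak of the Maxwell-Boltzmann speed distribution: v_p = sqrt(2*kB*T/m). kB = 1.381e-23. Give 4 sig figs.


Step 1: Numerator = 2*kB*T = 2*1.381e-23*155.6 = 4.298e-21
Step 2: Ratio = 4.298e-21 / 7.707e-26 = 5.576e+04
Step 3: v_p = sqrt(5.576e+04) = 236.1 m/s

236.1


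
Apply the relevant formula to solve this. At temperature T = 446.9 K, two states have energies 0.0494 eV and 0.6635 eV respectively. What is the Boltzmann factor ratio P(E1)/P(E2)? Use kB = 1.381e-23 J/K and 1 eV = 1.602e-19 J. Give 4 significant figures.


Step 1: Compute energy difference dE = E1 - E2 = 0.0494 - 0.6635 = -0.6141 eV
Step 2: Convert to Joules: dE_J = -0.6141 * 1.602e-19 = -9.838e-20 J
Step 3: Compute exponent = -dE_J / (kB * T) = -(-9.838e-20) / (1.381e-23 * 446.9) = 15.94
Step 4: P(E1)/P(E2) = exp(15.94) = 8.371e+06

8.371e+06


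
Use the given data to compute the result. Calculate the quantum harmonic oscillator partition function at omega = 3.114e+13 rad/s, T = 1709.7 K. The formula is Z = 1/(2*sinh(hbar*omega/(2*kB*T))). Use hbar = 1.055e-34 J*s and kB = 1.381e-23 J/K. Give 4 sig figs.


Step 1: Compute x = hbar*omega/(kB*T) = 1.055e-34*3.114e+13/(1.381e-23*1709.7) = 0.1391
Step 2: x/2 = 0.06957
Step 3: sinh(x/2) = 0.06963
Step 4: Z = 1/(2*0.06963) = 7.181

7.181


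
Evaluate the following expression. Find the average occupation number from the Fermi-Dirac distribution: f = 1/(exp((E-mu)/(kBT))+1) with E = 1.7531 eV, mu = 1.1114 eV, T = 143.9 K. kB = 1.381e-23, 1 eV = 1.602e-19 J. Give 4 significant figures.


Step 1: (E - mu) = 1.7531 - 1.1114 = 0.6417 eV
Step 2: Convert: (E-mu)*eV = 1.028e-19 J
Step 3: x = (E-mu)*eV/(kB*T) = 51.73
Step 4: f = 1/(exp(51.73)+1) = 3.42e-23

3.42e-23


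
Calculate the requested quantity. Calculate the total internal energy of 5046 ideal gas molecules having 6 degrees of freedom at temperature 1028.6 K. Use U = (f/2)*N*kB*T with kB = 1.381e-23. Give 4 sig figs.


Step 1: f/2 = 6/2 = 3.0
Step 2: N*kB*T = 5046*1.381e-23*1028.6 = 7.168e-17
Step 3: U = 3.0 * 7.168e-17 = 2.15e-16 J

2.15e-16


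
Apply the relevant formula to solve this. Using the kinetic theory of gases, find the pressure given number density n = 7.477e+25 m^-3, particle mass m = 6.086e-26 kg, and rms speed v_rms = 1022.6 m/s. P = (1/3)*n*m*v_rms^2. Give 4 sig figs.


Step 1: v_rms^2 = 1022.6^2 = 1.046e+06
Step 2: n*m = 7.477e+25*6.086e-26 = 4.551
Step 3: P = (1/3)*4.551*1.046e+06 = 1.586e+06 Pa

1.586e+06


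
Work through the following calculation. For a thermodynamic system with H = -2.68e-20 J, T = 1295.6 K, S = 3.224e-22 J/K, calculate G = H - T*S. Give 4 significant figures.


Step 1: T*S = 1295.6 * 3.224e-22 = 4.177e-19 J
Step 2: G = H - T*S = -2.68e-20 - 4.177e-19
Step 3: G = -4.445e-19 J

-4.445e-19


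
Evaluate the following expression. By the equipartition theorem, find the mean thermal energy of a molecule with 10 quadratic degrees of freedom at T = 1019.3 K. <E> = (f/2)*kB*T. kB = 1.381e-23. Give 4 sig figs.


Step 1: f/2 = 10/2 = 5
Step 2: kB*T = 1.381e-23 * 1019.3 = 1.408e-20
Step 3: <E> = 5 * 1.408e-20 = 7.038e-20 J

7.038e-20


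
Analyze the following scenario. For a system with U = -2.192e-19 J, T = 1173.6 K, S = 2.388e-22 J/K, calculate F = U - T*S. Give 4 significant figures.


Step 1: T*S = 1173.6 * 2.388e-22 = 2.803e-19 J
Step 2: F = U - T*S = -2.192e-19 - 2.803e-19
Step 3: F = -4.995e-19 J

-4.995e-19


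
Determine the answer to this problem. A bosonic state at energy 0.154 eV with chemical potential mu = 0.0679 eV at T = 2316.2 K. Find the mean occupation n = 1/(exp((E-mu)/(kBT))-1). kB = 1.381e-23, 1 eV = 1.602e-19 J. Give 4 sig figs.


Step 1: (E - mu) = 0.0861 eV
Step 2: x = (E-mu)*eV/(kB*T) = 0.0861*1.602e-19/(1.381e-23*2316.2) = 0.4312
Step 3: exp(x) = 1.539
Step 4: n = 1/(exp(x)-1) = 1.855

1.855


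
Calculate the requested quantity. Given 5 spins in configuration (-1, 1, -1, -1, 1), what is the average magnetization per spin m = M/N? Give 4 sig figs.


Step 1: Count up spins (+1): 2, down spins (-1): 3
Step 2: Total magnetization M = 2 - 3 = -1
Step 3: m = M/N = -1/5 = -0.2

-0.2


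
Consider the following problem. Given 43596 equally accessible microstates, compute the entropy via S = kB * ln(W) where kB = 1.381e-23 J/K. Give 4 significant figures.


Step 1: ln(W) = ln(43596) = 10.68
Step 2: S = kB * ln(W) = 1.381e-23 * 10.68
Step 3: S = 1.475e-22 J/K

1.475e-22


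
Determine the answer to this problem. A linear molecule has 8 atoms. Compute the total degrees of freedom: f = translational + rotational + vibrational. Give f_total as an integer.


Step 1: Translational DOF = 3
Step 2: Rotational DOF (linear) = 2
Step 3: Vibrational DOF = 3*8 - 5 = 19
Step 4: Total = 3 + 2 + 19 = 24

24


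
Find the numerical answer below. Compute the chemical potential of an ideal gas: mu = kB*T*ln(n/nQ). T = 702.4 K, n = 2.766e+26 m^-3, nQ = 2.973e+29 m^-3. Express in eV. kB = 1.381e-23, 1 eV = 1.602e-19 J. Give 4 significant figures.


Step 1: n/nQ = 2.766e+26/2.973e+29 = 0.0009304
Step 2: ln(n/nQ) = -6.98
Step 3: mu = kB*T*ln(n/nQ) = 9.7e-21*-6.98 = -6.771e-20 J
Step 4: Convert to eV: -6.771e-20/1.602e-19 = -0.4226 eV

-0.4226


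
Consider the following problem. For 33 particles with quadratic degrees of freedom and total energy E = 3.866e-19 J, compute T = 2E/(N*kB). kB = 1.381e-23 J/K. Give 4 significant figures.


Step 1: Numerator = 2*E = 2*3.866e-19 = 7.732e-19 J
Step 2: Denominator = N*kB = 33*1.381e-23 = 4.557e-22
Step 3: T = 7.732e-19 / 4.557e-22 = 1697 K

1697


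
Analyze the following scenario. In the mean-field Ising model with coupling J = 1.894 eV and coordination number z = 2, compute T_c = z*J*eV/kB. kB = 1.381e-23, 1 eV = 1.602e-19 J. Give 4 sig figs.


Step 1: z*J = 2*1.894 = 3.788 eV
Step 2: Convert to Joules: 3.788*1.602e-19 = 6.068e-19 J
Step 3: T_c = 6.068e-19 / 1.381e-23 = 4.394e+04 K

4.394e+04


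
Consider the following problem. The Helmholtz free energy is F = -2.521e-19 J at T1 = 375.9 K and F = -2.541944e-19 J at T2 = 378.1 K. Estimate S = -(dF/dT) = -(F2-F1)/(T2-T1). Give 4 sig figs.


Step 1: dF = F2 - F1 = -2.541944e-19 - (-2.521e-19) = -2.0944e-21 J
Step 2: dT = T2 - T1 = 378.1 - 375.9 = 2.2 K
Step 3: S = -dF/dT = -(-2.0944e-21)/2.2 = 9.52e-22 J/K

9.52e-22


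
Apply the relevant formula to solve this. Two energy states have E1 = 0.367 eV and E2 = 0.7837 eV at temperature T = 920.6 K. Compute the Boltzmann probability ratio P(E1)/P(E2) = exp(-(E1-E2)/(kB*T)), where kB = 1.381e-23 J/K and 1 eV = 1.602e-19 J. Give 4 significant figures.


Step 1: Compute energy difference dE = E1 - E2 = 0.367 - 0.7837 = -0.4167 eV
Step 2: Convert to Joules: dE_J = -0.4167 * 1.602e-19 = -6.676e-20 J
Step 3: Compute exponent = -dE_J / (kB * T) = -(-6.676e-20) / (1.381e-23 * 920.6) = 5.251
Step 4: P(E1)/P(E2) = exp(5.251) = 190.7

190.7


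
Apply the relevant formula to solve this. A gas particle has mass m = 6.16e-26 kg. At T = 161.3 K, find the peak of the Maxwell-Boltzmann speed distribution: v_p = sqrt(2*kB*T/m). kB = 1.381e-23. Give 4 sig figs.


Step 1: Numerator = 2*kB*T = 2*1.381e-23*161.3 = 4.455e-21
Step 2: Ratio = 4.455e-21 / 6.16e-26 = 7.232e+04
Step 3: v_p = sqrt(7.232e+04) = 268.9 m/s

268.9


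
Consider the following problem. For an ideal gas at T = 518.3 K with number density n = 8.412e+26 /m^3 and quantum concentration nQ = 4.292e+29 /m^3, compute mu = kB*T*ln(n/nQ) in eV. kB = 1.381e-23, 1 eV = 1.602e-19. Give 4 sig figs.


Step 1: n/nQ = 8.412e+26/4.292e+29 = 0.00196
Step 2: ln(n/nQ) = -6.235
Step 3: mu = kB*T*ln(n/nQ) = 7.158e-21*-6.235 = -4.463e-20 J
Step 4: Convert to eV: -4.463e-20/1.602e-19 = -0.2786 eV

-0.2786


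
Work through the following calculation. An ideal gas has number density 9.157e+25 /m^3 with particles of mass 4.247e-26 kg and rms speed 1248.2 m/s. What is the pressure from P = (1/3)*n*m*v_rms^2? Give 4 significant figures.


Step 1: v_rms^2 = 1248.2^2 = 1.558e+06
Step 2: n*m = 9.157e+25*4.247e-26 = 3.889
Step 3: P = (1/3)*3.889*1.558e+06 = 2.02e+06 Pa

2.02e+06


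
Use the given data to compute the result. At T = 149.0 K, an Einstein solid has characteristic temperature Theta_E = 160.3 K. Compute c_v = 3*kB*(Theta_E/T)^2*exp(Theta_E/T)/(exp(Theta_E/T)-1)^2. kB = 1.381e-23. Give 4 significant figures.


Step 1: x = Theta_E/T = 160.3/149.0 = 1.076
Step 2: x^2 = 1.157
Step 3: exp(x) = 2.932
Step 4: c_v = 3*1.381e-23*1.157*2.932/(2.932-1)^2 = 3.766e-23

3.766e-23


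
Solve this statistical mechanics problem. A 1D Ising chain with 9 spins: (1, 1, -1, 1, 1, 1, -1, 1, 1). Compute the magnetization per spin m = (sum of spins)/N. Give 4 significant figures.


Step 1: Count up spins (+1): 7, down spins (-1): 2
Step 2: Total magnetization M = 7 - 2 = 5
Step 3: m = M/N = 5/9 = 0.5556

0.5556


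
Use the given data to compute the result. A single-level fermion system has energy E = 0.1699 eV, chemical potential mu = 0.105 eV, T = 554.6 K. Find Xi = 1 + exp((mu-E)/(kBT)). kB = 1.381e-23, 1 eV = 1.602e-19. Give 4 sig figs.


Step 1: (mu - E) = 0.105 - 0.1699 = -0.0649 eV
Step 2: x = (mu-E)*eV/(kB*T) = -0.0649*1.602e-19/(1.381e-23*554.6) = -1.357
Step 3: exp(x) = 0.2573
Step 4: Xi = 1 + 0.2573 = 1.257

1.257


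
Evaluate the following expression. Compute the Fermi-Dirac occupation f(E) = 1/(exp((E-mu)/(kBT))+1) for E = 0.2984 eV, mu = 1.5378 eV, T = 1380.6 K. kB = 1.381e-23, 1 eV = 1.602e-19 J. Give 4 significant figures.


Step 1: (E - mu) = 0.2984 - 1.5378 = -1.239 eV
Step 2: Convert: (E-mu)*eV = -1.986e-19 J
Step 3: x = (E-mu)*eV/(kB*T) = -10.41
Step 4: f = 1/(exp(-10.41)+1) = 1

1


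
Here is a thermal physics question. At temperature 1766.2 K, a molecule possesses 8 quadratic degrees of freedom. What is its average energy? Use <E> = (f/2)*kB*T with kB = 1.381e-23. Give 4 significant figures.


Step 1: f/2 = 8/2 = 4
Step 2: kB*T = 1.381e-23 * 1766.2 = 2.439e-20
Step 3: <E> = 4 * 2.439e-20 = 9.756e-20 J

9.756e-20


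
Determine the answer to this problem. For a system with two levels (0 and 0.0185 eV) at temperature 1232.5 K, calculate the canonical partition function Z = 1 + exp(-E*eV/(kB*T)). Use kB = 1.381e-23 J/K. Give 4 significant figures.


Step 1: Compute beta*E = E*eV/(kB*T) = 0.0185*1.602e-19/(1.381e-23*1232.5) = 0.1741
Step 2: exp(-beta*E) = exp(-0.1741) = 0.8402
Step 3: Z = 1 + 0.8402 = 1.84

1.84


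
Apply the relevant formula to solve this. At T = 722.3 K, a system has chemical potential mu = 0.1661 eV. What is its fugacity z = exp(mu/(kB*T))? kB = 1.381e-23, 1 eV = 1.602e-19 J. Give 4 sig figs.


Step 1: Convert mu to Joules: 0.1661*1.602e-19 = 2.661e-20 J
Step 2: kB*T = 1.381e-23*722.3 = 9.975e-21 J
Step 3: mu/(kB*T) = 2.668
Step 4: z = exp(2.668) = 14.41

14.41


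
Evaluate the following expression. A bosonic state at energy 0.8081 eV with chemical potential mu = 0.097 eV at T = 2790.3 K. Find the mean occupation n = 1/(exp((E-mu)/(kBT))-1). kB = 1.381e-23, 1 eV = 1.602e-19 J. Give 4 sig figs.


Step 1: (E - mu) = 0.7111 eV
Step 2: x = (E-mu)*eV/(kB*T) = 0.7111*1.602e-19/(1.381e-23*2790.3) = 2.956
Step 3: exp(x) = 19.23
Step 4: n = 1/(exp(x)-1) = 0.05486

0.05486


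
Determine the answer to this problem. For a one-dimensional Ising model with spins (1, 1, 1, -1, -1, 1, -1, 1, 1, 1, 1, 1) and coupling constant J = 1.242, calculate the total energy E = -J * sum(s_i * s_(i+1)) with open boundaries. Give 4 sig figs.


Step 1: Nearest-neighbor products: 1, 1, -1, 1, -1, -1, -1, 1, 1, 1, 1
Step 2: Sum of products = 3
Step 3: E = -1.242 * 3 = -3.726

-3.726


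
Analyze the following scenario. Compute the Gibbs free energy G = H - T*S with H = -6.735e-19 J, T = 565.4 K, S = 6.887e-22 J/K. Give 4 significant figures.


Step 1: T*S = 565.4 * 6.887e-22 = 3.894e-19 J
Step 2: G = H - T*S = -6.735e-19 - 3.894e-19
Step 3: G = -1.063e-18 J

-1.063e-18


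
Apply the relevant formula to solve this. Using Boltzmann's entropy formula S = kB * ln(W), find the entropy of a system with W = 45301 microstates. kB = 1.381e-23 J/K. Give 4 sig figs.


Step 1: ln(W) = ln(45301) = 10.72
Step 2: S = kB * ln(W) = 1.381e-23 * 10.72
Step 3: S = 1.481e-22 J/K

1.481e-22


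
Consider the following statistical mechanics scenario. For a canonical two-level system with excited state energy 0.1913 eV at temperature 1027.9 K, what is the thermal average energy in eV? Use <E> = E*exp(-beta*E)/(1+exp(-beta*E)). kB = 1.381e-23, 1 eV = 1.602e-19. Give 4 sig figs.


Step 1: beta*E = 0.1913*1.602e-19/(1.381e-23*1027.9) = 2.159
Step 2: exp(-beta*E) = 0.1155
Step 3: <E> = 0.1913*0.1155/(1+0.1155) = 0.0198 eV

0.0198


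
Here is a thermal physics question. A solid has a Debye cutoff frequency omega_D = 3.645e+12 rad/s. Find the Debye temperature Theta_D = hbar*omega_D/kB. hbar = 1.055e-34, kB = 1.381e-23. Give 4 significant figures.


Step 1: hbar*omega_D = 1.055e-34 * 3.645e+12 = 3.845e-22 J
Step 2: Theta_D = 3.845e-22 / 1.381e-23
Step 3: Theta_D = 27.85 K

27.85


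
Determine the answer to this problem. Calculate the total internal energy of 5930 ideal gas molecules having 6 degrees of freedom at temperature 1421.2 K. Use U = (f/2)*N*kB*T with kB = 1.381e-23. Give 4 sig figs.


Step 1: f/2 = 6/2 = 3.0
Step 2: N*kB*T = 5930*1.381e-23*1421.2 = 1.164e-16
Step 3: U = 3.0 * 1.164e-16 = 3.492e-16 J

3.492e-16


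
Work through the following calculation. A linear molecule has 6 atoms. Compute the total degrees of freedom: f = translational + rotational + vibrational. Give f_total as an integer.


Step 1: Translational DOF = 3
Step 2: Rotational DOF (linear) = 2
Step 3: Vibrational DOF = 3*6 - 5 = 13
Step 4: Total = 3 + 2 + 13 = 18

18


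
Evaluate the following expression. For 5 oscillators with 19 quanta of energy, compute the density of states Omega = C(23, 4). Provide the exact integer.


Step 1: Use binomial coefficient C(23, 4)
Step 2: Numerator = 23! / 19!
Step 3: Denominator = 4!
Step 4: Omega = 8855

8855


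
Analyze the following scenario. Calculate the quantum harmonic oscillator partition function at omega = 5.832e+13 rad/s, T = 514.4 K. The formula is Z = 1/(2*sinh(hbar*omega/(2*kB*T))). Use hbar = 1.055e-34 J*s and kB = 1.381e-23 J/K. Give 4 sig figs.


Step 1: Compute x = hbar*omega/(kB*T) = 1.055e-34*5.832e+13/(1.381e-23*514.4) = 0.8661
Step 2: x/2 = 0.4331
Step 3: sinh(x/2) = 0.4467
Step 4: Z = 1/(2*0.4467) = 1.119

1.119


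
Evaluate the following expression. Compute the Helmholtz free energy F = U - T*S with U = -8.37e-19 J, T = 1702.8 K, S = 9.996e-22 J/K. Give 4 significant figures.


Step 1: T*S = 1702.8 * 9.996e-22 = 1.702e-18 J
Step 2: F = U - T*S = -8.37e-19 - 1.702e-18
Step 3: F = -2.539e-18 J

-2.539e-18


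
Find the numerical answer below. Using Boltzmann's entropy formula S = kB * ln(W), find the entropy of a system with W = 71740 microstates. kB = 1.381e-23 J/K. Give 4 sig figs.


Step 1: ln(W) = ln(71740) = 11.18
Step 2: S = kB * ln(W) = 1.381e-23 * 11.18
Step 3: S = 1.544e-22 J/K

1.544e-22


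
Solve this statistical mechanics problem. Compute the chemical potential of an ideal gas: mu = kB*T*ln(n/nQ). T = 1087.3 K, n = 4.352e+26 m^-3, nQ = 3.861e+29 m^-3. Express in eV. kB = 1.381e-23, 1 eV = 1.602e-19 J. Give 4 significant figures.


Step 1: n/nQ = 4.352e+26/3.861e+29 = 0.001127
Step 2: ln(n/nQ) = -6.788
Step 3: mu = kB*T*ln(n/nQ) = 1.502e-20*-6.788 = -1.019e-19 J
Step 4: Convert to eV: -1.019e-19/1.602e-19 = -0.6362 eV

-0.6362


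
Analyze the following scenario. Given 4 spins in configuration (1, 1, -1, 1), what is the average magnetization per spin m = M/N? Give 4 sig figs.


Step 1: Count up spins (+1): 3, down spins (-1): 1
Step 2: Total magnetization M = 3 - 1 = 2
Step 3: m = M/N = 2/4 = 0.5

0.5


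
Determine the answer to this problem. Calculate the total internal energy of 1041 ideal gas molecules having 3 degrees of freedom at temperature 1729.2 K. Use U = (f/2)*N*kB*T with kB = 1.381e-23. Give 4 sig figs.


Step 1: f/2 = 3/2 = 1.5
Step 2: N*kB*T = 1041*1.381e-23*1729.2 = 2.486e-17
Step 3: U = 1.5 * 2.486e-17 = 3.729e-17 J

3.729e-17


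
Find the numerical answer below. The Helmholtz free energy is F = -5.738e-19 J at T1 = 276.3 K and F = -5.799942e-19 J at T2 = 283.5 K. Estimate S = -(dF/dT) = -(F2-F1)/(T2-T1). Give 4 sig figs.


Step 1: dF = F2 - F1 = -5.799942e-19 - (-5.738e-19) = -6.1942e-21 J
Step 2: dT = T2 - T1 = 283.5 - 276.3 = 7.2 K
Step 3: S = -dF/dT = -(-6.1942e-21)/7.2 = 8.603e-22 J/K

8.603e-22


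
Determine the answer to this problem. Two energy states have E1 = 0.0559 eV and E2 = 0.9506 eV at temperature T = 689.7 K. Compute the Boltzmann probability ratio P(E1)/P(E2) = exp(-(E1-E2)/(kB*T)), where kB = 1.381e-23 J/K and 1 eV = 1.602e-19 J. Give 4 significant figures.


Step 1: Compute energy difference dE = E1 - E2 = 0.0559 - 0.9506 = -0.8947 eV
Step 2: Convert to Joules: dE_J = -0.8947 * 1.602e-19 = -1.433e-19 J
Step 3: Compute exponent = -dE_J / (kB * T) = -(-1.433e-19) / (1.381e-23 * 689.7) = 15.05
Step 4: P(E1)/P(E2) = exp(15.05) = 3.431e+06

3.431e+06


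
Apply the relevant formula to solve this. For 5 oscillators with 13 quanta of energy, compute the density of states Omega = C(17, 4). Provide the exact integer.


Step 1: Use binomial coefficient C(17, 4)
Step 2: Numerator = 17! / 13!
Step 3: Denominator = 4!
Step 4: Omega = 2380

2380


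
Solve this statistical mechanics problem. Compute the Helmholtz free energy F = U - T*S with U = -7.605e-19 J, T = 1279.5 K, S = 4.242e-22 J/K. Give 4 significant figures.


Step 1: T*S = 1279.5 * 4.242e-22 = 5.428e-19 J
Step 2: F = U - T*S = -7.605e-19 - 5.428e-19
Step 3: F = -1.303e-18 J

-1.303e-18


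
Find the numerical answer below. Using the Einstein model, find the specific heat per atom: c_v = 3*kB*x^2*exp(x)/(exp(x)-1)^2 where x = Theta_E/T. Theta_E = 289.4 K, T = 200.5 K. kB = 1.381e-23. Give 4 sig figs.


Step 1: x = Theta_E/T = 289.4/200.5 = 1.443
Step 2: x^2 = 2.083
Step 3: exp(x) = 4.235
Step 4: c_v = 3*1.381e-23*2.083*4.235/(4.235-1)^2 = 3.493e-23

3.493e-23


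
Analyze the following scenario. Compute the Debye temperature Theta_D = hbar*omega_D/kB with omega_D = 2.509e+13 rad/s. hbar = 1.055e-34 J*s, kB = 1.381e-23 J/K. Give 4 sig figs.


Step 1: hbar*omega_D = 1.055e-34 * 2.509e+13 = 2.647e-21 J
Step 2: Theta_D = 2.647e-21 / 1.381e-23
Step 3: Theta_D = 191.7 K

191.7


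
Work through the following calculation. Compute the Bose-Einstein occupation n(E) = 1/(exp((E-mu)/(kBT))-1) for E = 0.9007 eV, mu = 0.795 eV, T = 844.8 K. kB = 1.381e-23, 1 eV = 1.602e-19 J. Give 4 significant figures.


Step 1: (E - mu) = 0.1057 eV
Step 2: x = (E-mu)*eV/(kB*T) = 0.1057*1.602e-19/(1.381e-23*844.8) = 1.451
Step 3: exp(x) = 4.269
Step 4: n = 1/(exp(x)-1) = 0.3059

0.3059


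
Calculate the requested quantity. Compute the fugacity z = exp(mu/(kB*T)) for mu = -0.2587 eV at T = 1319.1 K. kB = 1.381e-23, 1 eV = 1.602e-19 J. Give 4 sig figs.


Step 1: Convert mu to Joules: -0.2587*1.602e-19 = -4.144e-20 J
Step 2: kB*T = 1.381e-23*1319.1 = 1.822e-20 J
Step 3: mu/(kB*T) = -2.275
Step 4: z = exp(-2.275) = 0.1028

0.1028


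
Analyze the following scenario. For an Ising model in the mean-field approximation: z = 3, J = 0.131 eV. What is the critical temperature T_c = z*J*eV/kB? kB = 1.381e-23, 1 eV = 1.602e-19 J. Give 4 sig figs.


Step 1: z*J = 3*0.131 = 0.393 eV
Step 2: Convert to Joules: 0.393*1.602e-19 = 6.296e-20 J
Step 3: T_c = 6.296e-20 / 1.381e-23 = 4559 K

4559


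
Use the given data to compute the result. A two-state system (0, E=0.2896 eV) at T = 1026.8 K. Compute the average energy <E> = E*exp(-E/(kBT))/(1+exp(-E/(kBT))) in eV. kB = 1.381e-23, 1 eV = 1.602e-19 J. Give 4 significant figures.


Step 1: beta*E = 0.2896*1.602e-19/(1.381e-23*1026.8) = 3.272
Step 2: exp(-beta*E) = 0.03794
Step 3: <E> = 0.2896*0.03794/(1+0.03794) = 0.01059 eV

0.01059


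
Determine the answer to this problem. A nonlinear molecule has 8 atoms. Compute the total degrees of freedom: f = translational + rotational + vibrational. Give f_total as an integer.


Step 1: Translational DOF = 3
Step 2: Rotational DOF (nonlinear) = 3
Step 3: Vibrational DOF = 3*8 - 6 = 18
Step 4: Total = 3 + 3 + 18 = 24

24


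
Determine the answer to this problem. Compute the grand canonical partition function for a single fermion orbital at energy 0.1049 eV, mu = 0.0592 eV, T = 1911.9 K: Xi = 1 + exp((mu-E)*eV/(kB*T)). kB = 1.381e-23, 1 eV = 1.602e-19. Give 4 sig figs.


Step 1: (mu - E) = 0.0592 - 0.1049 = -0.0457 eV
Step 2: x = (mu-E)*eV/(kB*T) = -0.0457*1.602e-19/(1.381e-23*1911.9) = -0.2773
Step 3: exp(x) = 0.7578
Step 4: Xi = 1 + 0.7578 = 1.758

1.758


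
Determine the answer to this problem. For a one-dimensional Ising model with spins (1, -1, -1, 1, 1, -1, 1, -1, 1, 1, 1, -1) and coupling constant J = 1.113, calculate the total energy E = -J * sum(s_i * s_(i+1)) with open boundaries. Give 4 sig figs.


Step 1: Nearest-neighbor products: -1, 1, -1, 1, -1, -1, -1, -1, 1, 1, -1
Step 2: Sum of products = -3
Step 3: E = -1.113 * -3 = 3.339

3.339


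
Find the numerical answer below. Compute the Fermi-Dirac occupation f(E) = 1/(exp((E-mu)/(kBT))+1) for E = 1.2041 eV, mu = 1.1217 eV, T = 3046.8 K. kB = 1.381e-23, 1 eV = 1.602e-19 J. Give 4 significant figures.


Step 1: (E - mu) = 1.2041 - 1.1217 = 0.0824 eV
Step 2: Convert: (E-mu)*eV = 1.32e-20 J
Step 3: x = (E-mu)*eV/(kB*T) = 0.3137
Step 4: f = 1/(exp(0.3137)+1) = 0.4222

0.4222


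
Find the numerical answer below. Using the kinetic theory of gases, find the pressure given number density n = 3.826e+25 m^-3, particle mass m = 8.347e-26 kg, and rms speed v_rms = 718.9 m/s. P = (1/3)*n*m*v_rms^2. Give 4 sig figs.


Step 1: v_rms^2 = 718.9^2 = 5.168e+05
Step 2: n*m = 3.826e+25*8.347e-26 = 3.194
Step 3: P = (1/3)*3.194*5.168e+05 = 5.502e+05 Pa

5.502e+05


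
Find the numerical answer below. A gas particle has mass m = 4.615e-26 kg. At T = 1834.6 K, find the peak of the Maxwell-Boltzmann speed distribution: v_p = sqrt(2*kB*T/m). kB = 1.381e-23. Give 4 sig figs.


Step 1: Numerator = 2*kB*T = 2*1.381e-23*1834.6 = 5.067e-20
Step 2: Ratio = 5.067e-20 / 4.615e-26 = 1.098e+06
Step 3: v_p = sqrt(1.098e+06) = 1048 m/s

1048


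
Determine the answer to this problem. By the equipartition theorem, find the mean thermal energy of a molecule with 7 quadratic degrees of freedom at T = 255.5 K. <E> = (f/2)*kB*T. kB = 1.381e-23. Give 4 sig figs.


Step 1: f/2 = 7/2 = 3.5
Step 2: kB*T = 1.381e-23 * 255.5 = 3.528e-21
Step 3: <E> = 3.5 * 3.528e-21 = 1.235e-20 J

1.235e-20


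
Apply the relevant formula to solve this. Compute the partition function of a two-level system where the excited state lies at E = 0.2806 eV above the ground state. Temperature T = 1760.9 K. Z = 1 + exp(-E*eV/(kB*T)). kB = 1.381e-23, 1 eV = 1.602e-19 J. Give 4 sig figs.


Step 1: Compute beta*E = E*eV/(kB*T) = 0.2806*1.602e-19/(1.381e-23*1760.9) = 1.849
Step 2: exp(-beta*E) = exp(-1.849) = 0.1575
Step 3: Z = 1 + 0.1575 = 1.157

1.157


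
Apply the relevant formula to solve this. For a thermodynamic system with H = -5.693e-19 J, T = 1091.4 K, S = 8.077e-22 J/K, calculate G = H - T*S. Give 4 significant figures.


Step 1: T*S = 1091.4 * 8.077e-22 = 8.815e-19 J
Step 2: G = H - T*S = -5.693e-19 - 8.815e-19
Step 3: G = -1.451e-18 J

-1.451e-18


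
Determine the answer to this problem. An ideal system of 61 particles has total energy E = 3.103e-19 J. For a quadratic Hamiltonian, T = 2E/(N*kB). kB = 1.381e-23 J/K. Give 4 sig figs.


Step 1: Numerator = 2*E = 2*3.103e-19 = 6.206e-19 J
Step 2: Denominator = N*kB = 61*1.381e-23 = 8.424e-22
Step 3: T = 6.206e-19 / 8.424e-22 = 736.7 K

736.7


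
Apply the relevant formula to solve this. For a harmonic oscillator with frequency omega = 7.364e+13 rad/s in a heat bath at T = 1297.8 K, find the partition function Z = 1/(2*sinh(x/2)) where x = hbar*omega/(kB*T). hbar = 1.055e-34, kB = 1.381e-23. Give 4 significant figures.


Step 1: Compute x = hbar*omega/(kB*T) = 1.055e-34*7.364e+13/(1.381e-23*1297.8) = 0.4335
Step 2: x/2 = 0.2167
Step 3: sinh(x/2) = 0.2184
Step 4: Z = 1/(2*0.2184) = 2.289

2.289


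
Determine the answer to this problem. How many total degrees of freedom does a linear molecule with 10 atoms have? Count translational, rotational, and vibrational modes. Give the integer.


Step 1: Translational DOF = 3
Step 2: Rotational DOF (linear) = 2
Step 3: Vibrational DOF = 3*10 - 5 = 25
Step 4: Total = 3 + 2 + 25 = 30

30


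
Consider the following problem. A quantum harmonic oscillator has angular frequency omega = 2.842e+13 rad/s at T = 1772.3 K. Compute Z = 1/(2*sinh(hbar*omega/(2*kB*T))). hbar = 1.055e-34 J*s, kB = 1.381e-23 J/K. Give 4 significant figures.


Step 1: Compute x = hbar*omega/(kB*T) = 1.055e-34*2.842e+13/(1.381e-23*1772.3) = 0.1225
Step 2: x/2 = 0.06125
Step 3: sinh(x/2) = 0.06129
Step 4: Z = 1/(2*0.06129) = 8.158

8.158


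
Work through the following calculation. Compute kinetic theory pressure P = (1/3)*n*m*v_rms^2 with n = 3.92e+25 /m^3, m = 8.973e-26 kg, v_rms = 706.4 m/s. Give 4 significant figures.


Step 1: v_rms^2 = 706.4^2 = 4.99e+05
Step 2: n*m = 3.92e+25*8.973e-26 = 3.517
Step 3: P = (1/3)*3.517*4.99e+05 = 5.851e+05 Pa

5.851e+05


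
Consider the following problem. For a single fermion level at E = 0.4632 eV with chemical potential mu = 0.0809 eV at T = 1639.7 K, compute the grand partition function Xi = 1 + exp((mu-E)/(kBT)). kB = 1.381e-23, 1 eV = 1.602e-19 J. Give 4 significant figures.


Step 1: (mu - E) = 0.0809 - 0.4632 = -0.3823 eV
Step 2: x = (mu-E)*eV/(kB*T) = -0.3823*1.602e-19/(1.381e-23*1639.7) = -2.705
Step 3: exp(x) = 0.06689
Step 4: Xi = 1 + 0.06689 = 1.067

1.067


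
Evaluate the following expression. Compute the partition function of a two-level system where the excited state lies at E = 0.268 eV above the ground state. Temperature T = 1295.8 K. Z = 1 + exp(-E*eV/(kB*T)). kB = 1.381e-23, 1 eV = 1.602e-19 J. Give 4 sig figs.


Step 1: Compute beta*E = E*eV/(kB*T) = 0.268*1.602e-19/(1.381e-23*1295.8) = 2.399
Step 2: exp(-beta*E) = exp(-2.399) = 0.09079
Step 3: Z = 1 + 0.09079 = 1.091

1.091


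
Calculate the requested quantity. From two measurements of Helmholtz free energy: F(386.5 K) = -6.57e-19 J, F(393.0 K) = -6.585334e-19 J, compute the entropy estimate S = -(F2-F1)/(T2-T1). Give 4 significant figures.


Step 1: dF = F2 - F1 = -6.585334e-19 - (-6.57e-19) = -1.5334e-21 J
Step 2: dT = T2 - T1 = 393.0 - 386.5 = 6.5 K
Step 3: S = -dF/dT = -(-1.5334e-21)/6.5 = 2.359e-22 J/K

2.359e-22


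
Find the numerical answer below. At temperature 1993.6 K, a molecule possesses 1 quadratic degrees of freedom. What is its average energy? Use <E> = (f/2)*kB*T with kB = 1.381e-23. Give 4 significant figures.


Step 1: f/2 = 1/2 = 0.5
Step 2: kB*T = 1.381e-23 * 1993.6 = 2.753e-20
Step 3: <E> = 0.5 * 2.753e-20 = 1.377e-20 J

1.377e-20


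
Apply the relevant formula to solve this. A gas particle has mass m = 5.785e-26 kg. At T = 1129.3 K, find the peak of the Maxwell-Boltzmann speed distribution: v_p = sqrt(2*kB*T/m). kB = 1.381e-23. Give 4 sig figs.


Step 1: Numerator = 2*kB*T = 2*1.381e-23*1129.3 = 3.119e-20
Step 2: Ratio = 3.119e-20 / 5.785e-26 = 5.392e+05
Step 3: v_p = sqrt(5.392e+05) = 734.3 m/s

734.3


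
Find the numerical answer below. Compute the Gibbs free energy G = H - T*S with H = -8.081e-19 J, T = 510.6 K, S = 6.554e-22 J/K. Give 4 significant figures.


Step 1: T*S = 510.6 * 6.554e-22 = 3.346e-19 J
Step 2: G = H - T*S = -8.081e-19 - 3.346e-19
Step 3: G = -1.143e-18 J

-1.143e-18


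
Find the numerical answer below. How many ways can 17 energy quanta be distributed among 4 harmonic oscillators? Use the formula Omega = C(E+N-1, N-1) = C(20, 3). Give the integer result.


Step 1: Use binomial coefficient C(20, 3)
Step 2: Numerator = 20! / 17!
Step 3: Denominator = 3!
Step 4: Omega = 1140

1140


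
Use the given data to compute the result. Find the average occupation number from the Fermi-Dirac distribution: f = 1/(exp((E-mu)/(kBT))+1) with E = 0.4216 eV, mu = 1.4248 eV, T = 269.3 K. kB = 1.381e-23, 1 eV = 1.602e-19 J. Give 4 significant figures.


Step 1: (E - mu) = 0.4216 - 1.4248 = -1.003 eV
Step 2: Convert: (E-mu)*eV = -1.607e-19 J
Step 3: x = (E-mu)*eV/(kB*T) = -43.21
Step 4: f = 1/(exp(-43.21)+1) = 1

1


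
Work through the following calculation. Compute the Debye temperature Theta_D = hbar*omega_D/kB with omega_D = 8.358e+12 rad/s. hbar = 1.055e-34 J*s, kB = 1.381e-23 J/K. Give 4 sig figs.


Step 1: hbar*omega_D = 1.055e-34 * 8.358e+12 = 8.818e-22 J
Step 2: Theta_D = 8.818e-22 / 1.381e-23
Step 3: Theta_D = 63.85 K

63.85


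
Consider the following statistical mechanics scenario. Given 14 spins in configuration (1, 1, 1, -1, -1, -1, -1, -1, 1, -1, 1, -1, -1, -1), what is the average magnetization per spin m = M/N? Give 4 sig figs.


Step 1: Count up spins (+1): 5, down spins (-1): 9
Step 2: Total magnetization M = 5 - 9 = -4
Step 3: m = M/N = -4/14 = -0.2857

-0.2857


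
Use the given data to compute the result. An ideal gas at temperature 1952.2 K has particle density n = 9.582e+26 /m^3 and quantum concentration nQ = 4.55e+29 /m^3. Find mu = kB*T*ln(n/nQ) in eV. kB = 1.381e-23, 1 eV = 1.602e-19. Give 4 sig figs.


Step 1: n/nQ = 9.582e+26/4.55e+29 = 0.002106
Step 2: ln(n/nQ) = -6.163
Step 3: mu = kB*T*ln(n/nQ) = 2.696e-20*-6.163 = -1.662e-19 J
Step 4: Convert to eV: -1.662e-19/1.602e-19 = -1.037 eV

-1.037


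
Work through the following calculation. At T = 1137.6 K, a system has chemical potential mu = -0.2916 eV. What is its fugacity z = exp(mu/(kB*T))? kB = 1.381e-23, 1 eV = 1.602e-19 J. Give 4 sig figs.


Step 1: Convert mu to Joules: -0.2916*1.602e-19 = -4.671e-20 J
Step 2: kB*T = 1.381e-23*1137.6 = 1.571e-20 J
Step 3: mu/(kB*T) = -2.973
Step 4: z = exp(-2.973) = 0.05112

0.05112


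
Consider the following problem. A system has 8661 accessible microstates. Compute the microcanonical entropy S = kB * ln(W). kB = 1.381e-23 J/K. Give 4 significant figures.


Step 1: ln(W) = ln(8661) = 9.067
Step 2: S = kB * ln(W) = 1.381e-23 * 9.067
Step 3: S = 1.252e-22 J/K

1.252e-22


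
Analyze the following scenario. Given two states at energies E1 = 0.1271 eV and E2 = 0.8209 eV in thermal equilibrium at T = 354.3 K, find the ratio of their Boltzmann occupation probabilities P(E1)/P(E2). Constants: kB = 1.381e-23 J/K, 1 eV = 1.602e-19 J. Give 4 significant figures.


Step 1: Compute energy difference dE = E1 - E2 = 0.1271 - 0.8209 = -0.6938 eV
Step 2: Convert to Joules: dE_J = -0.6938 * 1.602e-19 = -1.111e-19 J
Step 3: Compute exponent = -dE_J / (kB * T) = -(-1.111e-19) / (1.381e-23 * 354.3) = 22.72
Step 4: P(E1)/P(E2) = exp(22.72) = 7.336e+09

7.336e+09


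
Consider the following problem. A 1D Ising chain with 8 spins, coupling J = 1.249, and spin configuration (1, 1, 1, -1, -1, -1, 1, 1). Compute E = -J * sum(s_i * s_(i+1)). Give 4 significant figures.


Step 1: Nearest-neighbor products: 1, 1, -1, 1, 1, -1, 1
Step 2: Sum of products = 3
Step 3: E = -1.249 * 3 = -3.747

-3.747
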